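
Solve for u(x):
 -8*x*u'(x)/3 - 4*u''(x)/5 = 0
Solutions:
 u(x) = C1 + C2*erf(sqrt(15)*x/3)


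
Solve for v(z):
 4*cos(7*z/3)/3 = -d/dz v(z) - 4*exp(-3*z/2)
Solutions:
 v(z) = C1 - 4*sin(7*z/3)/7 + 8*exp(-3*z/2)/3


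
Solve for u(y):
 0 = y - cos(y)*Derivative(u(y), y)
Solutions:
 u(y) = C1 + Integral(y/cos(y), y)


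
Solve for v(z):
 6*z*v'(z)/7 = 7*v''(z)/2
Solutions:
 v(z) = C1 + C2*erfi(sqrt(6)*z/7)


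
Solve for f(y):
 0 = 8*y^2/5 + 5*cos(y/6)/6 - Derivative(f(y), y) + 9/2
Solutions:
 f(y) = C1 + 8*y^3/15 + 9*y/2 + 5*sin(y/6)


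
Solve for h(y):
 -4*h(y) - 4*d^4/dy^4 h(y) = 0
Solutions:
 h(y) = (C1*sin(sqrt(2)*y/2) + C2*cos(sqrt(2)*y/2))*exp(-sqrt(2)*y/2) + (C3*sin(sqrt(2)*y/2) + C4*cos(sqrt(2)*y/2))*exp(sqrt(2)*y/2)


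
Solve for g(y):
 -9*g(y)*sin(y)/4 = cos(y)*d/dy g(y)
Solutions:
 g(y) = C1*cos(y)^(9/4)


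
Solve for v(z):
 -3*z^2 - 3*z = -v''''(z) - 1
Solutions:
 v(z) = C1 + C2*z + C3*z^2 + C4*z^3 + z^6/120 + z^5/40 - z^4/24


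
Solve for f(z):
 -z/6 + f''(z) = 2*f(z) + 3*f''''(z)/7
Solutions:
 f(z) = -z/12 + (C1*sin(14^(1/4)*3^(3/4)*z*sin(atan(sqrt(119)/7)/2)/3) + C2*cos(14^(1/4)*3^(3/4)*z*sin(atan(sqrt(119)/7)/2)/3))*exp(-14^(1/4)*3^(3/4)*z*cos(atan(sqrt(119)/7)/2)/3) + (C3*sin(14^(1/4)*3^(3/4)*z*sin(atan(sqrt(119)/7)/2)/3) + C4*cos(14^(1/4)*3^(3/4)*z*sin(atan(sqrt(119)/7)/2)/3))*exp(14^(1/4)*3^(3/4)*z*cos(atan(sqrt(119)/7)/2)/3)


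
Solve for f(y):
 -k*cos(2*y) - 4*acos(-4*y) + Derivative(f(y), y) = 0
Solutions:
 f(y) = C1 + k*sin(2*y)/2 + 4*y*acos(-4*y) + sqrt(1 - 16*y^2)


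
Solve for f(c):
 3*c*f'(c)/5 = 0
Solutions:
 f(c) = C1


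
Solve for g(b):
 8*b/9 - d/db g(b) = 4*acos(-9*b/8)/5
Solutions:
 g(b) = C1 + 4*b^2/9 - 4*b*acos(-9*b/8)/5 - 4*sqrt(64 - 81*b^2)/45


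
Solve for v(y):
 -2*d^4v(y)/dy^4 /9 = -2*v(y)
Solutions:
 v(y) = C1*exp(-sqrt(3)*y) + C2*exp(sqrt(3)*y) + C3*sin(sqrt(3)*y) + C4*cos(sqrt(3)*y)


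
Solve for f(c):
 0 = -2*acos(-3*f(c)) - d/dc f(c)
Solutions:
 Integral(1/acos(-3*_y), (_y, f(c))) = C1 - 2*c


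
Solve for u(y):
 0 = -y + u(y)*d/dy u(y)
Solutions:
 u(y) = -sqrt(C1 + y^2)
 u(y) = sqrt(C1 + y^2)


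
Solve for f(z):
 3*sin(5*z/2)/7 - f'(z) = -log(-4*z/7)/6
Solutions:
 f(z) = C1 + z*log(-z)/6 - z*log(7)/6 - z/6 + z*log(2)/3 - 6*cos(5*z/2)/35


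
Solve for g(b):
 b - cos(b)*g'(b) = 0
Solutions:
 g(b) = C1 + Integral(b/cos(b), b)


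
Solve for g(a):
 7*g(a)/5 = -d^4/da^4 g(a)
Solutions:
 g(a) = (C1*sin(sqrt(2)*5^(3/4)*7^(1/4)*a/10) + C2*cos(sqrt(2)*5^(3/4)*7^(1/4)*a/10))*exp(-sqrt(2)*5^(3/4)*7^(1/4)*a/10) + (C3*sin(sqrt(2)*5^(3/4)*7^(1/4)*a/10) + C4*cos(sqrt(2)*5^(3/4)*7^(1/4)*a/10))*exp(sqrt(2)*5^(3/4)*7^(1/4)*a/10)


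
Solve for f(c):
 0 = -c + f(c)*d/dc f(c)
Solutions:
 f(c) = -sqrt(C1 + c^2)
 f(c) = sqrt(C1 + c^2)


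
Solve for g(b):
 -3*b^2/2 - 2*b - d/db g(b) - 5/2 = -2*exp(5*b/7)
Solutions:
 g(b) = C1 - b^3/2 - b^2 - 5*b/2 + 14*exp(5*b/7)/5


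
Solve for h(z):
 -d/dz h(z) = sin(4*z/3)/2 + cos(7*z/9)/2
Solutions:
 h(z) = C1 - 9*sin(7*z/9)/14 + 3*cos(4*z/3)/8


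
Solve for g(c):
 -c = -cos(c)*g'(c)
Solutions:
 g(c) = C1 + Integral(c/cos(c), c)


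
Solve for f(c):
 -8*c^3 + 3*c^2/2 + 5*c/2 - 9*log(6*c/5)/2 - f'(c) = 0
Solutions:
 f(c) = C1 - 2*c^4 + c^3/2 + 5*c^2/4 - 9*c*log(c)/2 - 5*c*log(6) + c*log(30)/2 + 9*c/2 + 4*c*log(5)


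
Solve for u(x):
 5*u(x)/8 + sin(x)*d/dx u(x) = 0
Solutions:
 u(x) = C1*(cos(x) + 1)^(5/16)/(cos(x) - 1)^(5/16)


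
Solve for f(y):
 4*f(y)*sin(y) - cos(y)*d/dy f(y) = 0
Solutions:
 f(y) = C1/cos(y)^4


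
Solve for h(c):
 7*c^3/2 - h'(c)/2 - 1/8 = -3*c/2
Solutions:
 h(c) = C1 + 7*c^4/4 + 3*c^2/2 - c/4


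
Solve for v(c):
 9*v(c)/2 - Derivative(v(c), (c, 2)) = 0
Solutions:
 v(c) = C1*exp(-3*sqrt(2)*c/2) + C2*exp(3*sqrt(2)*c/2)


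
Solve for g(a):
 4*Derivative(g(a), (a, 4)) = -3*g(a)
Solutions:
 g(a) = (C1*sin(3^(1/4)*a/2) + C2*cos(3^(1/4)*a/2))*exp(-3^(1/4)*a/2) + (C3*sin(3^(1/4)*a/2) + C4*cos(3^(1/4)*a/2))*exp(3^(1/4)*a/2)


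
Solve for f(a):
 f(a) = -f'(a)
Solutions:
 f(a) = C1*exp(-a)


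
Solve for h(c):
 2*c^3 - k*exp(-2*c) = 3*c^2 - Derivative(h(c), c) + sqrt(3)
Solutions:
 h(c) = C1 - c^4/2 + c^3 + sqrt(3)*c - k*exp(-2*c)/2


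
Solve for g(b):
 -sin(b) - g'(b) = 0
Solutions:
 g(b) = C1 + cos(b)


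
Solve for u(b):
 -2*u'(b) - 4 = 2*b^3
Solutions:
 u(b) = C1 - b^4/4 - 2*b


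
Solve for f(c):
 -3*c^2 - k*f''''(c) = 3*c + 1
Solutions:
 f(c) = C1 + C2*c + C3*c^2 + C4*c^3 - c^6/(120*k) - c^5/(40*k) - c^4/(24*k)


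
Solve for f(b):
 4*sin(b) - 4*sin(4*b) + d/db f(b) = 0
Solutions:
 f(b) = C1 + 4*cos(b) - cos(4*b)


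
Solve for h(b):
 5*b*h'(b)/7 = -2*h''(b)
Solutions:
 h(b) = C1 + C2*erf(sqrt(35)*b/14)


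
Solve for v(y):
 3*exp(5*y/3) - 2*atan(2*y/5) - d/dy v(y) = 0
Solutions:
 v(y) = C1 - 2*y*atan(2*y/5) + 9*exp(5*y/3)/5 + 5*log(4*y^2 + 25)/2


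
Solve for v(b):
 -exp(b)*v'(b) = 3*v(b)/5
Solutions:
 v(b) = C1*exp(3*exp(-b)/5)


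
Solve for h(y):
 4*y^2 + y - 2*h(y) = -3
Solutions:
 h(y) = 2*y^2 + y/2 + 3/2


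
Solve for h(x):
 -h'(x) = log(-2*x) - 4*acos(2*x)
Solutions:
 h(x) = C1 - x*log(-x) + 4*x*acos(2*x) - x*log(2) + x - 2*sqrt(1 - 4*x^2)


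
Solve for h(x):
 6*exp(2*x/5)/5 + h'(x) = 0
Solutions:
 h(x) = C1 - 3*exp(2*x/5)


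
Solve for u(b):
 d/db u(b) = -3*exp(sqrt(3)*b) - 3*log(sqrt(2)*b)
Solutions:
 u(b) = C1 - 3*b*log(b) + b*(3 - 3*log(2)/2) - sqrt(3)*exp(sqrt(3)*b)


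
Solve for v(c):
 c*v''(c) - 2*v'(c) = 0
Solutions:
 v(c) = C1 + C2*c^3


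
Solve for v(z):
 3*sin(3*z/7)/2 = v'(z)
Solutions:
 v(z) = C1 - 7*cos(3*z/7)/2


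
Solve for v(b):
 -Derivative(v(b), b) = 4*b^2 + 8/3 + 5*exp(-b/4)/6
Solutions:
 v(b) = C1 - 4*b^3/3 - 8*b/3 + 10*exp(-b/4)/3


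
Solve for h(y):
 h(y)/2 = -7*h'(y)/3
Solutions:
 h(y) = C1*exp(-3*y/14)


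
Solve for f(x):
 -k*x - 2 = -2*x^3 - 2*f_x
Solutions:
 f(x) = C1 + k*x^2/4 - x^4/4 + x


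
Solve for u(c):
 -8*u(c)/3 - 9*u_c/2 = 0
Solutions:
 u(c) = C1*exp(-16*c/27)


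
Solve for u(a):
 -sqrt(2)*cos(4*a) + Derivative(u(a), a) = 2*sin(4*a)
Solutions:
 u(a) = C1 + sqrt(2)*sin(4*a)/4 - cos(4*a)/2


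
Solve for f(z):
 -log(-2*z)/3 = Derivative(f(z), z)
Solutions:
 f(z) = C1 - z*log(-z)/3 + z*(1 - log(2))/3


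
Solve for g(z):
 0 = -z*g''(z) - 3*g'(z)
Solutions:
 g(z) = C1 + C2/z^2


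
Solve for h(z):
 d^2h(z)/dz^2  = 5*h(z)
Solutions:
 h(z) = C1*exp(-sqrt(5)*z) + C2*exp(sqrt(5)*z)


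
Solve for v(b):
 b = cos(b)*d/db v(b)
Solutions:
 v(b) = C1 + Integral(b/cos(b), b)


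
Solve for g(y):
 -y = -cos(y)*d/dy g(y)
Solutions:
 g(y) = C1 + Integral(y/cos(y), y)


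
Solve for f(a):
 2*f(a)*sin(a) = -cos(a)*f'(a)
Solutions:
 f(a) = C1*cos(a)^2


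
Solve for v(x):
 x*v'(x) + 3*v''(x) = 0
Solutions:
 v(x) = C1 + C2*erf(sqrt(6)*x/6)


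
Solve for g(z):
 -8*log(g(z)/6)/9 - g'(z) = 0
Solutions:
 -9*Integral(1/(-log(_y) + log(6)), (_y, g(z)))/8 = C1 - z


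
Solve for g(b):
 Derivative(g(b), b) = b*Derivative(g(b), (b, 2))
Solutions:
 g(b) = C1 + C2*b^2


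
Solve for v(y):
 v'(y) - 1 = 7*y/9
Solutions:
 v(y) = C1 + 7*y^2/18 + y


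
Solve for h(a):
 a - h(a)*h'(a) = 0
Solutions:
 h(a) = -sqrt(C1 + a^2)
 h(a) = sqrt(C1 + a^2)


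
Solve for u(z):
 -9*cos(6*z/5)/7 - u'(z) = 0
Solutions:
 u(z) = C1 - 15*sin(6*z/5)/14


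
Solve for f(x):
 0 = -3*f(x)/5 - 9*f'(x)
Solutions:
 f(x) = C1*exp(-x/15)


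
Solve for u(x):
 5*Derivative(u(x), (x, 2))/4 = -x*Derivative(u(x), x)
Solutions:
 u(x) = C1 + C2*erf(sqrt(10)*x/5)


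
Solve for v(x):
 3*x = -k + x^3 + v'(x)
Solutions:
 v(x) = C1 + k*x - x^4/4 + 3*x^2/2


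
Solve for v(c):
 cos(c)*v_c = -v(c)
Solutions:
 v(c) = C1*sqrt(sin(c) - 1)/sqrt(sin(c) + 1)


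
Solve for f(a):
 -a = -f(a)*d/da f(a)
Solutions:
 f(a) = -sqrt(C1 + a^2)
 f(a) = sqrt(C1 + a^2)


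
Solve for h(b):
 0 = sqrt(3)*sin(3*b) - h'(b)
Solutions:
 h(b) = C1 - sqrt(3)*cos(3*b)/3


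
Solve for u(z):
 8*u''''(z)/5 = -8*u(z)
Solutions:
 u(z) = (C1*sin(sqrt(2)*5^(1/4)*z/2) + C2*cos(sqrt(2)*5^(1/4)*z/2))*exp(-sqrt(2)*5^(1/4)*z/2) + (C3*sin(sqrt(2)*5^(1/4)*z/2) + C4*cos(sqrt(2)*5^(1/4)*z/2))*exp(sqrt(2)*5^(1/4)*z/2)


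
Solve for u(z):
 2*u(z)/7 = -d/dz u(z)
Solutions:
 u(z) = C1*exp(-2*z/7)


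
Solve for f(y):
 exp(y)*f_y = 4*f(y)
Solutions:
 f(y) = C1*exp(-4*exp(-y))


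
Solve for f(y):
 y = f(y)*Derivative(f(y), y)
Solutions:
 f(y) = -sqrt(C1 + y^2)
 f(y) = sqrt(C1 + y^2)


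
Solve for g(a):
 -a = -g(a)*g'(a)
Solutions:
 g(a) = -sqrt(C1 + a^2)
 g(a) = sqrt(C1 + a^2)


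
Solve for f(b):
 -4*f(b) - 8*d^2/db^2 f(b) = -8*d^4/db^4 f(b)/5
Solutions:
 f(b) = C1*exp(-sqrt(2)*b*sqrt(5 + sqrt(35))/2) + C2*exp(sqrt(2)*b*sqrt(5 + sqrt(35))/2) + C3*sin(sqrt(2)*b*sqrt(-5 + sqrt(35))/2) + C4*cos(sqrt(2)*b*sqrt(-5 + sqrt(35))/2)


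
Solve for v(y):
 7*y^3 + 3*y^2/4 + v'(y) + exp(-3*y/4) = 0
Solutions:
 v(y) = C1 - 7*y^4/4 - y^3/4 + 4*exp(-3*y/4)/3


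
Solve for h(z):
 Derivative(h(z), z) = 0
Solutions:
 h(z) = C1


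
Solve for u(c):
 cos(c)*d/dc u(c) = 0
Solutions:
 u(c) = C1


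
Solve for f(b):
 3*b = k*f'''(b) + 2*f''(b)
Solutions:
 f(b) = C1 + C2*b + C3*exp(-2*b/k) + b^3/4 - 3*b^2*k/8


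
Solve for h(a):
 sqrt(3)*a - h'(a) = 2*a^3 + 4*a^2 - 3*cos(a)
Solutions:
 h(a) = C1 - a^4/2 - 4*a^3/3 + sqrt(3)*a^2/2 + 3*sin(a)


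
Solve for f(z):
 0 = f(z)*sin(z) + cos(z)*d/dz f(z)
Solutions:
 f(z) = C1*cos(z)


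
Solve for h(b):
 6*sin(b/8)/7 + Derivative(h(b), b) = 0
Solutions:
 h(b) = C1 + 48*cos(b/8)/7


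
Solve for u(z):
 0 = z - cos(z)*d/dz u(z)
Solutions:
 u(z) = C1 + Integral(z/cos(z), z)


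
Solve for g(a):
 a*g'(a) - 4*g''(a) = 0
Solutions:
 g(a) = C1 + C2*erfi(sqrt(2)*a/4)


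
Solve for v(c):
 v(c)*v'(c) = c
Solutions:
 v(c) = -sqrt(C1 + c^2)
 v(c) = sqrt(C1 + c^2)


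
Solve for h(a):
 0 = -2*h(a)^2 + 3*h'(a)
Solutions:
 h(a) = -3/(C1 + 2*a)


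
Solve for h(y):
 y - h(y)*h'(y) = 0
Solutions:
 h(y) = -sqrt(C1 + y^2)
 h(y) = sqrt(C1 + y^2)


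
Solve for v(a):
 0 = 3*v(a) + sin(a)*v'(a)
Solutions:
 v(a) = C1*(cos(a) + 1)^(3/2)/(cos(a) - 1)^(3/2)


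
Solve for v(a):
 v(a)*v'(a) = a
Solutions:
 v(a) = -sqrt(C1 + a^2)
 v(a) = sqrt(C1 + a^2)


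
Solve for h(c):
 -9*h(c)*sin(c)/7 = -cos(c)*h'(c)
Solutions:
 h(c) = C1/cos(c)^(9/7)


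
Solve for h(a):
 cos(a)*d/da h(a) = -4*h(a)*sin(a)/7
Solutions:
 h(a) = C1*cos(a)^(4/7)


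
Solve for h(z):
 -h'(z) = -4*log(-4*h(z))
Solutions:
 -Integral(1/(log(-_y) + 2*log(2)), (_y, h(z)))/4 = C1 - z


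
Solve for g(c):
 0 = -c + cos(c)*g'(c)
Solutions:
 g(c) = C1 + Integral(c/cos(c), c)


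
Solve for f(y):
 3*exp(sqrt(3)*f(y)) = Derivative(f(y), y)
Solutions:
 f(y) = sqrt(3)*(2*log(-1/(C1 + 3*y)) - log(3))/6


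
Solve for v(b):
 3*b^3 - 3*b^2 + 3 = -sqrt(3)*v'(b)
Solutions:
 v(b) = C1 - sqrt(3)*b^4/4 + sqrt(3)*b^3/3 - sqrt(3)*b


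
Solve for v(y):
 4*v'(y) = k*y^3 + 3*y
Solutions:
 v(y) = C1 + k*y^4/16 + 3*y^2/8


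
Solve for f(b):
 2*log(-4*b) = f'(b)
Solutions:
 f(b) = C1 + 2*b*log(-b) + 2*b*(-1 + 2*log(2))


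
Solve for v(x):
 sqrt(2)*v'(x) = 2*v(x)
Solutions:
 v(x) = C1*exp(sqrt(2)*x)


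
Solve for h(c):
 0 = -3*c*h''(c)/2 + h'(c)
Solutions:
 h(c) = C1 + C2*c^(5/3)


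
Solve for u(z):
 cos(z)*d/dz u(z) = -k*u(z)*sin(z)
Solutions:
 u(z) = C1*exp(k*log(cos(z)))


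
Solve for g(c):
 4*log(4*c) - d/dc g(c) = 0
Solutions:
 g(c) = C1 + 4*c*log(c) - 4*c + c*log(256)


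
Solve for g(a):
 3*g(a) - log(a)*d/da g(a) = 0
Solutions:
 g(a) = C1*exp(3*li(a))


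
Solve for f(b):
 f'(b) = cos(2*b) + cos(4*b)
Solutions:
 f(b) = C1 + sin(2*b)/2 + sin(4*b)/4


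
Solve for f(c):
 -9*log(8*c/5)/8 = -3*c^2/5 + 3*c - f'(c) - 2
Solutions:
 f(c) = C1 - c^3/5 + 3*c^2/2 + 9*c*log(c)/8 - 25*c/8 - 9*c*log(5)/8 + 27*c*log(2)/8


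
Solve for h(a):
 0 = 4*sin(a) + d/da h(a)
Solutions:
 h(a) = C1 + 4*cos(a)


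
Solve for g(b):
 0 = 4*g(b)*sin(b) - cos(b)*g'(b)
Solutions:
 g(b) = C1/cos(b)^4


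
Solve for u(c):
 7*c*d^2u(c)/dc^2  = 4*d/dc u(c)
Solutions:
 u(c) = C1 + C2*c^(11/7)


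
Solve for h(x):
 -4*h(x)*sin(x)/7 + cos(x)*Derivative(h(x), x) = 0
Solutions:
 h(x) = C1/cos(x)^(4/7)


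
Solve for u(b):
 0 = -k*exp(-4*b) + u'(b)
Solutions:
 u(b) = C1 - k*exp(-4*b)/4


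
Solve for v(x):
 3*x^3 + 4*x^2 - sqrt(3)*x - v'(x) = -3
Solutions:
 v(x) = C1 + 3*x^4/4 + 4*x^3/3 - sqrt(3)*x^2/2 + 3*x


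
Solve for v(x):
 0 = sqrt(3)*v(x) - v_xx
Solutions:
 v(x) = C1*exp(-3^(1/4)*x) + C2*exp(3^(1/4)*x)


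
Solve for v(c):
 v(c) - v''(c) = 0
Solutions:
 v(c) = C1*exp(-c) + C2*exp(c)


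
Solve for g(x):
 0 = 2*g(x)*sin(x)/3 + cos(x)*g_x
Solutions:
 g(x) = C1*cos(x)^(2/3)


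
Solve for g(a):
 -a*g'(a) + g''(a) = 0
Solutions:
 g(a) = C1 + C2*erfi(sqrt(2)*a/2)


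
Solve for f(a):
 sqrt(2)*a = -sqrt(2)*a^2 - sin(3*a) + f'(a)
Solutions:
 f(a) = C1 + sqrt(2)*a^3/3 + sqrt(2)*a^2/2 - cos(3*a)/3


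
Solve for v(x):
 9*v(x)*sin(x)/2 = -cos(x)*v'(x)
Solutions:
 v(x) = C1*cos(x)^(9/2)


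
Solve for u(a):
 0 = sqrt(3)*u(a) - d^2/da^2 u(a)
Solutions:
 u(a) = C1*exp(-3^(1/4)*a) + C2*exp(3^(1/4)*a)


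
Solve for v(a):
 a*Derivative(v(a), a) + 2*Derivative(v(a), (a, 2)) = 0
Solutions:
 v(a) = C1 + C2*erf(a/2)


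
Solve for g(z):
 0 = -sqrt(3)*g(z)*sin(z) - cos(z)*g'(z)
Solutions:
 g(z) = C1*cos(z)^(sqrt(3))


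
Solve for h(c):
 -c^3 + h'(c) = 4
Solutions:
 h(c) = C1 + c^4/4 + 4*c


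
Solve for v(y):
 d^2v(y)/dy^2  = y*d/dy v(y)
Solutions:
 v(y) = C1 + C2*erfi(sqrt(2)*y/2)


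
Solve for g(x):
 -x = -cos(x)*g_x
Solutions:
 g(x) = C1 + Integral(x/cos(x), x)


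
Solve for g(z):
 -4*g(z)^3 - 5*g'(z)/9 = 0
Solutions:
 g(z) = -sqrt(10)*sqrt(-1/(C1 - 36*z))/2
 g(z) = sqrt(10)*sqrt(-1/(C1 - 36*z))/2


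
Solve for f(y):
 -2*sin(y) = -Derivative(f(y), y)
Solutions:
 f(y) = C1 - 2*cos(y)


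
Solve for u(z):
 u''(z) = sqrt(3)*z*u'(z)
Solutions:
 u(z) = C1 + C2*erfi(sqrt(2)*3^(1/4)*z/2)


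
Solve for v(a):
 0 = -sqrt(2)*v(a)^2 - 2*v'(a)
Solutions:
 v(a) = 2/(C1 + sqrt(2)*a)


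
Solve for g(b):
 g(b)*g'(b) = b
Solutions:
 g(b) = -sqrt(C1 + b^2)
 g(b) = sqrt(C1 + b^2)


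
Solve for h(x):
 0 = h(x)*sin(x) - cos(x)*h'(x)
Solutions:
 h(x) = C1/cos(x)


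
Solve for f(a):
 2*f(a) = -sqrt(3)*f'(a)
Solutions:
 f(a) = C1*exp(-2*sqrt(3)*a/3)


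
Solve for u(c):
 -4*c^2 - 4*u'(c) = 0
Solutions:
 u(c) = C1 - c^3/3


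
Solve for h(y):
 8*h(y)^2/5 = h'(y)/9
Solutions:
 h(y) = -5/(C1 + 72*y)


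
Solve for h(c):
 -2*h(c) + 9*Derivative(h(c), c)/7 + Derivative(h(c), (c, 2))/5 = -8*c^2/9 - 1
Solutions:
 h(c) = C1*exp(c*(-45 + sqrt(3985))/14) + C2*exp(-c*(45 + sqrt(3985))/14) + 4*c^2/9 + 4*c/7 + 4217/4410


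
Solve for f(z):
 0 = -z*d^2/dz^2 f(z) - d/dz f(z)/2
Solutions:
 f(z) = C1 + C2*sqrt(z)


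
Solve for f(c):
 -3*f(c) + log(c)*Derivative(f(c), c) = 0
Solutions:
 f(c) = C1*exp(3*li(c))


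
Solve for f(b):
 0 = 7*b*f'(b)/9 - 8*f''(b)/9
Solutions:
 f(b) = C1 + C2*erfi(sqrt(7)*b/4)


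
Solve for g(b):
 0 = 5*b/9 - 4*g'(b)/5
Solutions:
 g(b) = C1 + 25*b^2/72


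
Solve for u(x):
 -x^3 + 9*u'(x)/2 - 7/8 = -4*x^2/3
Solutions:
 u(x) = C1 + x^4/18 - 8*x^3/81 + 7*x/36


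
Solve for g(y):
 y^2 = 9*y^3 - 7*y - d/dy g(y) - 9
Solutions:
 g(y) = C1 + 9*y^4/4 - y^3/3 - 7*y^2/2 - 9*y


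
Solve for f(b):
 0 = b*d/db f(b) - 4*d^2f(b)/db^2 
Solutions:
 f(b) = C1 + C2*erfi(sqrt(2)*b/4)


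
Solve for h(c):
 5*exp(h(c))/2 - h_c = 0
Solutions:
 h(c) = log(-1/(C1 + 5*c)) + log(2)


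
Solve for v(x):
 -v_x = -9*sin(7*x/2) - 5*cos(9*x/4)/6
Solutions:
 v(x) = C1 + 10*sin(9*x/4)/27 - 18*cos(7*x/2)/7


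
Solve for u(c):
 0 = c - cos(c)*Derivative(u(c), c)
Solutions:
 u(c) = C1 + Integral(c/cos(c), c)


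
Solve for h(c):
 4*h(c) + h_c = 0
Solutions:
 h(c) = C1*exp(-4*c)


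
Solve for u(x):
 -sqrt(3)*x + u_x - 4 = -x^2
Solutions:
 u(x) = C1 - x^3/3 + sqrt(3)*x^2/2 + 4*x


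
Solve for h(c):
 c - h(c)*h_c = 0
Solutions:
 h(c) = -sqrt(C1 + c^2)
 h(c) = sqrt(C1 + c^2)


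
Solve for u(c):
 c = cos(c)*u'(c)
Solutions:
 u(c) = C1 + Integral(c/cos(c), c)


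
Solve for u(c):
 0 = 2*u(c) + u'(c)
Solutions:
 u(c) = C1*exp(-2*c)


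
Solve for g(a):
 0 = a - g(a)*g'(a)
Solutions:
 g(a) = -sqrt(C1 + a^2)
 g(a) = sqrt(C1 + a^2)


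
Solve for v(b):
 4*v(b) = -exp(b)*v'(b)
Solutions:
 v(b) = C1*exp(4*exp(-b))


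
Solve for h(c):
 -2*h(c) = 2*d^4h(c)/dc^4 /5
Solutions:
 h(c) = (C1*sin(sqrt(2)*5^(1/4)*c/2) + C2*cos(sqrt(2)*5^(1/4)*c/2))*exp(-sqrt(2)*5^(1/4)*c/2) + (C3*sin(sqrt(2)*5^(1/4)*c/2) + C4*cos(sqrt(2)*5^(1/4)*c/2))*exp(sqrt(2)*5^(1/4)*c/2)


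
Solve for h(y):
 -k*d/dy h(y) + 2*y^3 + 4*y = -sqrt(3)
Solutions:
 h(y) = C1 + y^4/(2*k) + 2*y^2/k + sqrt(3)*y/k


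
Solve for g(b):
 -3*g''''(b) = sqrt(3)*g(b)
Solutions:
 g(b) = (C1*sin(sqrt(2)*3^(7/8)*b/6) + C2*cos(sqrt(2)*3^(7/8)*b/6))*exp(-sqrt(2)*3^(7/8)*b/6) + (C3*sin(sqrt(2)*3^(7/8)*b/6) + C4*cos(sqrt(2)*3^(7/8)*b/6))*exp(sqrt(2)*3^(7/8)*b/6)


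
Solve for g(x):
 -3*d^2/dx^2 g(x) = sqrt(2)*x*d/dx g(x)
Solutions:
 g(x) = C1 + C2*erf(2^(3/4)*sqrt(3)*x/6)


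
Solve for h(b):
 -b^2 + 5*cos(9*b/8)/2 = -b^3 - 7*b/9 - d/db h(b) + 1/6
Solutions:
 h(b) = C1 - b^4/4 + b^3/3 - 7*b^2/18 + b/6 - 20*sin(9*b/8)/9


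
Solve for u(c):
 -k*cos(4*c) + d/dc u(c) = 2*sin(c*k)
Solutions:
 u(c) = C1 + k*sin(4*c)/4 - 2*cos(c*k)/k


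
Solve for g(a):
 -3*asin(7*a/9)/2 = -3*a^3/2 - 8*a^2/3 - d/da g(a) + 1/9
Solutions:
 g(a) = C1 - 3*a^4/8 - 8*a^3/9 + 3*a*asin(7*a/9)/2 + a/9 + 3*sqrt(81 - 49*a^2)/14


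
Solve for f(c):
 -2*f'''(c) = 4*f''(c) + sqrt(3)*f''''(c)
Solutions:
 f(c) = C1 + C2*c + (C3*sin(sqrt(3)*c*sqrt(-1 + 4*sqrt(3))/3) + C4*cos(sqrt(3)*c*sqrt(-1 + 4*sqrt(3))/3))*exp(-sqrt(3)*c/3)


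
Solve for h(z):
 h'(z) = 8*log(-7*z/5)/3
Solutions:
 h(z) = C1 + 8*z*log(-z)/3 + 8*z*(-log(5) - 1 + log(7))/3


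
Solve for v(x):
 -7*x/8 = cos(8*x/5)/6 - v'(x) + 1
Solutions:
 v(x) = C1 + 7*x^2/16 + x + 5*sin(8*x/5)/48


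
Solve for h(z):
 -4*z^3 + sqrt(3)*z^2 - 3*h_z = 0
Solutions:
 h(z) = C1 - z^4/3 + sqrt(3)*z^3/9


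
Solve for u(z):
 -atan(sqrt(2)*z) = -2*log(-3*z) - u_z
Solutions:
 u(z) = C1 - 2*z*log(-z) + z*atan(sqrt(2)*z) - 2*z*log(3) + 2*z - sqrt(2)*log(2*z^2 + 1)/4


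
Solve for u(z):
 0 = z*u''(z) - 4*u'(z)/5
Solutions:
 u(z) = C1 + C2*z^(9/5)


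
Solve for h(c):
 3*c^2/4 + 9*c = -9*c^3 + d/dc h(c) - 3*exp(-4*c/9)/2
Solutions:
 h(c) = C1 + 9*c^4/4 + c^3/4 + 9*c^2/2 - 27*exp(-4*c/9)/8


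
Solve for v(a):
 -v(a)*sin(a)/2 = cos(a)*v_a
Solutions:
 v(a) = C1*sqrt(cos(a))


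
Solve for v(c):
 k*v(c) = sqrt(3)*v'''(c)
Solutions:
 v(c) = C1*exp(3^(5/6)*c*k^(1/3)/3) + C2*exp(c*k^(1/3)*(-3^(5/6) + 3*3^(1/3)*I)/6) + C3*exp(-c*k^(1/3)*(3^(5/6) + 3*3^(1/3)*I)/6)


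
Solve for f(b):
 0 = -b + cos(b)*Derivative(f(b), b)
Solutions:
 f(b) = C1 + Integral(b/cos(b), b)


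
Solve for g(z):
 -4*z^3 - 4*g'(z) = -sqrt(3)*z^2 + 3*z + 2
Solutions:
 g(z) = C1 - z^4/4 + sqrt(3)*z^3/12 - 3*z^2/8 - z/2


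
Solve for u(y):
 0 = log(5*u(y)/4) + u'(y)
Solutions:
 -Integral(1/(-log(_y) - log(5) + 2*log(2)), (_y, u(y))) = C1 - y


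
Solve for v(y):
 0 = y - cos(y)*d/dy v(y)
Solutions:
 v(y) = C1 + Integral(y/cos(y), y)


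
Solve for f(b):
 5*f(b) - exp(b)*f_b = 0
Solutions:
 f(b) = C1*exp(-5*exp(-b))


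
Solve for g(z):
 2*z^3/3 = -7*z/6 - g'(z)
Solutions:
 g(z) = C1 - z^4/6 - 7*z^2/12


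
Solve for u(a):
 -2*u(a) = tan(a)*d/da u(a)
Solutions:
 u(a) = C1/sin(a)^2


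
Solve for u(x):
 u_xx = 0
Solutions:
 u(x) = C1 + C2*x


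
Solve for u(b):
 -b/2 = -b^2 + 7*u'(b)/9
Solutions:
 u(b) = C1 + 3*b^3/7 - 9*b^2/28


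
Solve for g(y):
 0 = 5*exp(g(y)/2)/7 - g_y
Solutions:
 g(y) = 2*log(-1/(C1 + 5*y)) + 2*log(14)


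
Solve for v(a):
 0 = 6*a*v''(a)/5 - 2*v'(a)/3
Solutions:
 v(a) = C1 + C2*a^(14/9)


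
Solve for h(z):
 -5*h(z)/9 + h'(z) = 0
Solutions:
 h(z) = C1*exp(5*z/9)


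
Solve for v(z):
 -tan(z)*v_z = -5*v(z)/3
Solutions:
 v(z) = C1*sin(z)^(5/3)


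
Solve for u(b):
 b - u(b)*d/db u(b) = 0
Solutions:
 u(b) = -sqrt(C1 + b^2)
 u(b) = sqrt(C1 + b^2)


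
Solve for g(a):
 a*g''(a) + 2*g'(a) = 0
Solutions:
 g(a) = C1 + C2/a


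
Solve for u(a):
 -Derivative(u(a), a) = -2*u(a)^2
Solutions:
 u(a) = -1/(C1 + 2*a)


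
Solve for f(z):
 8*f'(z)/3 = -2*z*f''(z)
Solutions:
 f(z) = C1 + C2/z^(1/3)


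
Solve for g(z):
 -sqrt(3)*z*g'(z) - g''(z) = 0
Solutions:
 g(z) = C1 + C2*erf(sqrt(2)*3^(1/4)*z/2)


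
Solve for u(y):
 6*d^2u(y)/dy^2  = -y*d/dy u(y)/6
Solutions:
 u(y) = C1 + C2*erf(sqrt(2)*y/12)


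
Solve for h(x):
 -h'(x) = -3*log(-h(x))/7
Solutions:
 -li(-h(x)) = C1 + 3*x/7


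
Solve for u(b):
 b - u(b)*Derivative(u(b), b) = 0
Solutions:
 u(b) = -sqrt(C1 + b^2)
 u(b) = sqrt(C1 + b^2)


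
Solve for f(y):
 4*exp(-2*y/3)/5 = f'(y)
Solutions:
 f(y) = C1 - 6*exp(-2*y/3)/5


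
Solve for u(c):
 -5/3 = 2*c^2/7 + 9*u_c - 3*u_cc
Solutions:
 u(c) = C1 + C2*exp(3*c) - 2*c^3/189 - 2*c^2/189 - 109*c/567


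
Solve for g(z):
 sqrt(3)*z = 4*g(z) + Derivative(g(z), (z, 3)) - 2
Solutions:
 g(z) = C3*exp(-2^(2/3)*z) + sqrt(3)*z/4 + (C1*sin(2^(2/3)*sqrt(3)*z/2) + C2*cos(2^(2/3)*sqrt(3)*z/2))*exp(2^(2/3)*z/2) + 1/2


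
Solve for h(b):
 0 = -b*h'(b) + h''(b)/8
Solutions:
 h(b) = C1 + C2*erfi(2*b)


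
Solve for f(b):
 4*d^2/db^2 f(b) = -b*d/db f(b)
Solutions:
 f(b) = C1 + C2*erf(sqrt(2)*b/4)


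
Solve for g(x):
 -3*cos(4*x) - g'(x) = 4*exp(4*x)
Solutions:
 g(x) = C1 - exp(4*x) - 3*sin(4*x)/4


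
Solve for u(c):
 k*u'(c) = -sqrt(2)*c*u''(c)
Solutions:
 u(c) = C1 + c^(-sqrt(2)*re(k)/2 + 1)*(C2*sin(sqrt(2)*log(c)*Abs(im(k))/2) + C3*cos(sqrt(2)*log(c)*im(k)/2))


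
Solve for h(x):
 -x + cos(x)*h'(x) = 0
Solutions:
 h(x) = C1 + Integral(x/cos(x), x)


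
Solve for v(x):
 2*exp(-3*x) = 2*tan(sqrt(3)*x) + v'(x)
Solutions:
 v(x) = C1 - sqrt(3)*log(tan(sqrt(3)*x)^2 + 1)/3 - 2*exp(-3*x)/3


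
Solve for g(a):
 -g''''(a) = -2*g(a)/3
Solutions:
 g(a) = C1*exp(-2^(1/4)*3^(3/4)*a/3) + C2*exp(2^(1/4)*3^(3/4)*a/3) + C3*sin(2^(1/4)*3^(3/4)*a/3) + C4*cos(2^(1/4)*3^(3/4)*a/3)


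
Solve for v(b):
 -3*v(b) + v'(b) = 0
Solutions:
 v(b) = C1*exp(3*b)


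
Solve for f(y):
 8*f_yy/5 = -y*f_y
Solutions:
 f(y) = C1 + C2*erf(sqrt(5)*y/4)


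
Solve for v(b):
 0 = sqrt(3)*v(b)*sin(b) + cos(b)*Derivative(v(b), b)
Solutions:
 v(b) = C1*cos(b)^(sqrt(3))


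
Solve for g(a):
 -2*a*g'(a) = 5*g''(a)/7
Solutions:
 g(a) = C1 + C2*erf(sqrt(35)*a/5)


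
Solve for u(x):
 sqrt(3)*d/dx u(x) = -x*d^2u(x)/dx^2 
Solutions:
 u(x) = C1 + C2*x^(1 - sqrt(3))


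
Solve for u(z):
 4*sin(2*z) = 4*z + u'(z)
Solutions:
 u(z) = C1 - 2*z^2 - 2*cos(2*z)


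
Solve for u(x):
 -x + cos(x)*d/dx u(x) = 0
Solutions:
 u(x) = C1 + Integral(x/cos(x), x)


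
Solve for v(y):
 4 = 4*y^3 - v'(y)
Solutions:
 v(y) = C1 + y^4 - 4*y


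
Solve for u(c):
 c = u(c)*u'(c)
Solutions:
 u(c) = -sqrt(C1 + c^2)
 u(c) = sqrt(C1 + c^2)


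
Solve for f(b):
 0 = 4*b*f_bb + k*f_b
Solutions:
 f(b) = C1 + b^(1 - re(k)/4)*(C2*sin(log(b)*Abs(im(k))/4) + C3*cos(log(b)*im(k)/4))


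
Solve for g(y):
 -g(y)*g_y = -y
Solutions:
 g(y) = -sqrt(C1 + y^2)
 g(y) = sqrt(C1 + y^2)


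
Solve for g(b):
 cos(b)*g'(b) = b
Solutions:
 g(b) = C1 + Integral(b/cos(b), b)


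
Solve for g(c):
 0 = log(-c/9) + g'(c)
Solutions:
 g(c) = C1 - c*log(-c) + c*(1 + 2*log(3))


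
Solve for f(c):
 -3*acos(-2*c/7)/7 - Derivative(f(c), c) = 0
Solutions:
 f(c) = C1 - 3*c*acos(-2*c/7)/7 - 3*sqrt(49 - 4*c^2)/14


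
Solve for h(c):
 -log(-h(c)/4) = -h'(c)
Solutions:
 -Integral(1/(log(-_y) - 2*log(2)), (_y, h(c))) = C1 - c


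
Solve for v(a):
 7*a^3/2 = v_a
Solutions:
 v(a) = C1 + 7*a^4/8


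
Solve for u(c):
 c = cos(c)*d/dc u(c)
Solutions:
 u(c) = C1 + Integral(c/cos(c), c)


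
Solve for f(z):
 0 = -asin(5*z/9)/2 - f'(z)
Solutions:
 f(z) = C1 - z*asin(5*z/9)/2 - sqrt(81 - 25*z^2)/10


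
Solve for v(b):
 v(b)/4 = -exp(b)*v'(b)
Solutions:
 v(b) = C1*exp(exp(-b)/4)


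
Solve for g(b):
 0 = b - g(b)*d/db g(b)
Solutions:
 g(b) = -sqrt(C1 + b^2)
 g(b) = sqrt(C1 + b^2)


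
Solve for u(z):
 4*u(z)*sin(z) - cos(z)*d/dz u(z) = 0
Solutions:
 u(z) = C1/cos(z)^4


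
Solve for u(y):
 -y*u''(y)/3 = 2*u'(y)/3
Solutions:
 u(y) = C1 + C2/y


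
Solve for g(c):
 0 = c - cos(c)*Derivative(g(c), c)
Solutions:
 g(c) = C1 + Integral(c/cos(c), c)


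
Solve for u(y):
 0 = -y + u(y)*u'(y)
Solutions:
 u(y) = -sqrt(C1 + y^2)
 u(y) = sqrt(C1 + y^2)


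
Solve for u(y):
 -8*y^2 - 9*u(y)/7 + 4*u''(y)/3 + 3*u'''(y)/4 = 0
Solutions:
 u(y) = C1*exp(-y*(896*2^(2/3)*7^(1/3)/(243*sqrt(30377) + 44713)^(1/3) + 2^(1/3)*7^(2/3)*(243*sqrt(30377) + 44713)^(1/3) + 224)/378)*sin(14^(1/3)*sqrt(3)*y*(-7^(1/3)*(243*sqrt(30377) + 44713)^(1/3) + 896*2^(1/3)/(243*sqrt(30377) + 44713)^(1/3))/378) + C2*exp(-y*(896*2^(2/3)*7^(1/3)/(243*sqrt(30377) + 44713)^(1/3) + 2^(1/3)*7^(2/3)*(243*sqrt(30377) + 44713)^(1/3) + 224)/378)*cos(14^(1/3)*sqrt(3)*y*(-7^(1/3)*(243*sqrt(30377) + 44713)^(1/3) + 896*2^(1/3)/(243*sqrt(30377) + 44713)^(1/3))/378) + C3*exp(y*(-112 + 896*2^(2/3)*7^(1/3)/(243*sqrt(30377) + 44713)^(1/3) + 2^(1/3)*7^(2/3)*(243*sqrt(30377) + 44713)^(1/3))/189) - 56*y^2/9 - 3136/243


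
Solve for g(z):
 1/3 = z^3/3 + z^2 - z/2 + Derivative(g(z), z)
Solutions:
 g(z) = C1 - z^4/12 - z^3/3 + z^2/4 + z/3


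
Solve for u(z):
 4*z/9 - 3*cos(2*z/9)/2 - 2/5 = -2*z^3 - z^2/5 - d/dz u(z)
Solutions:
 u(z) = C1 - z^4/2 - z^3/15 - 2*z^2/9 + 2*z/5 + 27*sin(z/9)*cos(z/9)/2


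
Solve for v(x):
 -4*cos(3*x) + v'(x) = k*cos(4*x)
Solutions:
 v(x) = C1 + k*sin(4*x)/4 + 4*sin(3*x)/3


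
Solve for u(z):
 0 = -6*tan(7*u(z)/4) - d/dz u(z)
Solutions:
 u(z) = -4*asin(C1*exp(-21*z/2))/7 + 4*pi/7
 u(z) = 4*asin(C1*exp(-21*z/2))/7


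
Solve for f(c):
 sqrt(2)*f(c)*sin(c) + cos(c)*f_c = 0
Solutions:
 f(c) = C1*cos(c)^(sqrt(2))


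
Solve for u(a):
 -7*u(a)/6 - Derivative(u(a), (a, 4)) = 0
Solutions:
 u(a) = (C1*sin(14^(1/4)*3^(3/4)*a/6) + C2*cos(14^(1/4)*3^(3/4)*a/6))*exp(-14^(1/4)*3^(3/4)*a/6) + (C3*sin(14^(1/4)*3^(3/4)*a/6) + C4*cos(14^(1/4)*3^(3/4)*a/6))*exp(14^(1/4)*3^(3/4)*a/6)


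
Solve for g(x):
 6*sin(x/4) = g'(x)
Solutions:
 g(x) = C1 - 24*cos(x/4)


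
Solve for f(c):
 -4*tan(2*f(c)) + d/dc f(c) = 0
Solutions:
 f(c) = -asin(C1*exp(8*c))/2 + pi/2
 f(c) = asin(C1*exp(8*c))/2


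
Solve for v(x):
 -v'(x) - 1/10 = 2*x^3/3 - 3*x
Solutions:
 v(x) = C1 - x^4/6 + 3*x^2/2 - x/10


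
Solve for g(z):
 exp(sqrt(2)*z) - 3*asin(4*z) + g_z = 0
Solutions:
 g(z) = C1 + 3*z*asin(4*z) + 3*sqrt(1 - 16*z^2)/4 - sqrt(2)*exp(sqrt(2)*z)/2


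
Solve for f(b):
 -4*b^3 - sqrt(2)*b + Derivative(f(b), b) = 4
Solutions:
 f(b) = C1 + b^4 + sqrt(2)*b^2/2 + 4*b


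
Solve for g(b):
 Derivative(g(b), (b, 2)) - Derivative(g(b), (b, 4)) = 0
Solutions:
 g(b) = C1 + C2*b + C3*exp(-b) + C4*exp(b)


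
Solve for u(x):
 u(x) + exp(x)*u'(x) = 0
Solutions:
 u(x) = C1*exp(exp(-x))


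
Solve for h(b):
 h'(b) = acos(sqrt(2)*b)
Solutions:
 h(b) = C1 + b*acos(sqrt(2)*b) - sqrt(2)*sqrt(1 - 2*b^2)/2


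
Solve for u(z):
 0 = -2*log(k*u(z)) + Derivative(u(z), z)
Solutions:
 li(k*u(z))/k = C1 + 2*z


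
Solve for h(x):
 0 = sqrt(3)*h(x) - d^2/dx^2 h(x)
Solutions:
 h(x) = C1*exp(-3^(1/4)*x) + C2*exp(3^(1/4)*x)


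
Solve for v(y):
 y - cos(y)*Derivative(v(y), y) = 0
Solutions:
 v(y) = C1 + Integral(y/cos(y), y)


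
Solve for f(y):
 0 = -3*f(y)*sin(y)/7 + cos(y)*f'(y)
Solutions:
 f(y) = C1/cos(y)^(3/7)


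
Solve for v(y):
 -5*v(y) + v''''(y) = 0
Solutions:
 v(y) = C1*exp(-5^(1/4)*y) + C2*exp(5^(1/4)*y) + C3*sin(5^(1/4)*y) + C4*cos(5^(1/4)*y)


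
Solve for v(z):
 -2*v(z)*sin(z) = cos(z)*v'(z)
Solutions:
 v(z) = C1*cos(z)^2


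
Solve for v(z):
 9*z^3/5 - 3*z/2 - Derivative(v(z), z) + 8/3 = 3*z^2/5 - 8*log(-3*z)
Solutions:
 v(z) = C1 + 9*z^4/20 - z^3/5 - 3*z^2/4 + 8*z*log(-z) + z*(-16/3 + 8*log(3))


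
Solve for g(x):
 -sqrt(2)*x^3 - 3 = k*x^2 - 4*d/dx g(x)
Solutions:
 g(x) = C1 + k*x^3/12 + sqrt(2)*x^4/16 + 3*x/4


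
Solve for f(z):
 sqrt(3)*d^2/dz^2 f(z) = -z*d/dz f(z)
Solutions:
 f(z) = C1 + C2*erf(sqrt(2)*3^(3/4)*z/6)


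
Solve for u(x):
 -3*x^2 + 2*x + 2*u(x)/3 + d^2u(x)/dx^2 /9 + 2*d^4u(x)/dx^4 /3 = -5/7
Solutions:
 u(x) = 9*x^2/2 - 3*x + (C1*sin(x*cos(atan(sqrt(143))/2)) + C2*cos(x*cos(atan(sqrt(143))/2)))*exp(-x*sin(atan(sqrt(143))/2)) + (C3*sin(x*cos(atan(sqrt(143))/2)) + C4*cos(x*cos(atan(sqrt(143))/2)))*exp(x*sin(atan(sqrt(143))/2)) - 18/7


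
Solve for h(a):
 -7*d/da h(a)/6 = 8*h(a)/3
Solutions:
 h(a) = C1*exp(-16*a/7)


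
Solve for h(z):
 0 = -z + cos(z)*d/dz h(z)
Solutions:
 h(z) = C1 + Integral(z/cos(z), z)


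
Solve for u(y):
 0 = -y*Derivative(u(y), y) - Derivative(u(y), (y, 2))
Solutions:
 u(y) = C1 + C2*erf(sqrt(2)*y/2)


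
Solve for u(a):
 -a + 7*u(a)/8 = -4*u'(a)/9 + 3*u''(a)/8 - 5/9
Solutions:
 u(a) = C1*exp(a*(16 - sqrt(1957))/27) + C2*exp(a*(16 + sqrt(1957))/27) + 8*a/7 - 536/441


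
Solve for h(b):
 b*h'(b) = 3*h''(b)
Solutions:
 h(b) = C1 + C2*erfi(sqrt(6)*b/6)


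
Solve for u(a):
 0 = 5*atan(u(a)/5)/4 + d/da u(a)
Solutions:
 Integral(1/atan(_y/5), (_y, u(a))) = C1 - 5*a/4


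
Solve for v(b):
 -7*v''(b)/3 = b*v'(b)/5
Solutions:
 v(b) = C1 + C2*erf(sqrt(210)*b/70)


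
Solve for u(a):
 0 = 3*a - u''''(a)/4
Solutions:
 u(a) = C1 + C2*a + C3*a^2 + C4*a^3 + a^5/10


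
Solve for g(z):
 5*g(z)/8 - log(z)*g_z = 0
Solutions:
 g(z) = C1*exp(5*li(z)/8)


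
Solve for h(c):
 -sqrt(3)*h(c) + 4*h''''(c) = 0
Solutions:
 h(c) = C1*exp(-sqrt(2)*3^(1/8)*c/2) + C2*exp(sqrt(2)*3^(1/8)*c/2) + C3*sin(sqrt(2)*3^(1/8)*c/2) + C4*cos(sqrt(2)*3^(1/8)*c/2)


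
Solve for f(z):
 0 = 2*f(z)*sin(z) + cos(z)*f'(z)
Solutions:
 f(z) = C1*cos(z)^2


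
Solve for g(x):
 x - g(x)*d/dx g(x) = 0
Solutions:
 g(x) = -sqrt(C1 + x^2)
 g(x) = sqrt(C1 + x^2)


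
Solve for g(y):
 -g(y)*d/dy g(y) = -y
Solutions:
 g(y) = -sqrt(C1 + y^2)
 g(y) = sqrt(C1 + y^2)


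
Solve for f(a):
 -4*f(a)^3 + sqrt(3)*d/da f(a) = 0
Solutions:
 f(a) = -sqrt(6)*sqrt(-1/(C1 + 4*sqrt(3)*a))/2
 f(a) = sqrt(6)*sqrt(-1/(C1 + 4*sqrt(3)*a))/2


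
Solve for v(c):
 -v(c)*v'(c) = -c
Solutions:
 v(c) = -sqrt(C1 + c^2)
 v(c) = sqrt(C1 + c^2)


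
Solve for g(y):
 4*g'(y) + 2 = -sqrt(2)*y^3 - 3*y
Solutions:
 g(y) = C1 - sqrt(2)*y^4/16 - 3*y^2/8 - y/2


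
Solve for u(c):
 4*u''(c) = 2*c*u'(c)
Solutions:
 u(c) = C1 + C2*erfi(c/2)


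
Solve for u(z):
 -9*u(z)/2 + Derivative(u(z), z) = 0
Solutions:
 u(z) = C1*exp(9*z/2)


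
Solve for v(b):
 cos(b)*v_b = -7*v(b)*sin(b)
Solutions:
 v(b) = C1*cos(b)^7


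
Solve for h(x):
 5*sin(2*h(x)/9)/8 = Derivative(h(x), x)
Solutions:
 -5*x/8 + 9*log(cos(2*h(x)/9) - 1)/4 - 9*log(cos(2*h(x)/9) + 1)/4 = C1


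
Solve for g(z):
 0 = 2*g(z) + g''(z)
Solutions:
 g(z) = C1*sin(sqrt(2)*z) + C2*cos(sqrt(2)*z)


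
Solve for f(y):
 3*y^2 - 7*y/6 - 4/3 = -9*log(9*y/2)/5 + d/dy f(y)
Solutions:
 f(y) = C1 + y^3 - 7*y^2/12 + 9*y*log(y)/5 - 47*y/15 - 9*y*log(2)/5 + 18*y*log(3)/5


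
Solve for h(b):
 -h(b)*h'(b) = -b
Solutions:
 h(b) = -sqrt(C1 + b^2)
 h(b) = sqrt(C1 + b^2)


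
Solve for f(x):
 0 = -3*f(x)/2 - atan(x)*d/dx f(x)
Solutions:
 f(x) = C1*exp(-3*Integral(1/atan(x), x)/2)


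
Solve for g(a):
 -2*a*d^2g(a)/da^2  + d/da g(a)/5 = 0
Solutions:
 g(a) = C1 + C2*a^(11/10)


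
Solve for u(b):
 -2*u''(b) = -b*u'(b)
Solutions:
 u(b) = C1 + C2*erfi(b/2)


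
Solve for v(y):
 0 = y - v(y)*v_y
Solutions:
 v(y) = -sqrt(C1 + y^2)
 v(y) = sqrt(C1 + y^2)


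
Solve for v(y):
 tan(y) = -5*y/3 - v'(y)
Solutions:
 v(y) = C1 - 5*y^2/6 + log(cos(y))


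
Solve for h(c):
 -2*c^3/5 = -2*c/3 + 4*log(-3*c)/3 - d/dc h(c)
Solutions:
 h(c) = C1 + c^4/10 - c^2/3 + 4*c*log(-c)/3 + 4*c*(-1 + log(3))/3


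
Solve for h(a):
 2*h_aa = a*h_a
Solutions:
 h(a) = C1 + C2*erfi(a/2)


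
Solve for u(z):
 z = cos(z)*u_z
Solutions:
 u(z) = C1 + Integral(z/cos(z), z)


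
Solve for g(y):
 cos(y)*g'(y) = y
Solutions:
 g(y) = C1 + Integral(y/cos(y), y)


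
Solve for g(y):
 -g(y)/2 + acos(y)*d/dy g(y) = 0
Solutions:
 g(y) = C1*exp(Integral(1/acos(y), y)/2)


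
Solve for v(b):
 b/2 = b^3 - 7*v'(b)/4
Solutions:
 v(b) = C1 + b^4/7 - b^2/7


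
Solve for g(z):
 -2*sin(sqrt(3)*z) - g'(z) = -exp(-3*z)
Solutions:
 g(z) = C1 + 2*sqrt(3)*cos(sqrt(3)*z)/3 - exp(-3*z)/3


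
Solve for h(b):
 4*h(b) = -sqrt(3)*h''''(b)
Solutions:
 h(b) = (C1*sin(3^(7/8)*b/3) + C2*cos(3^(7/8)*b/3))*exp(-3^(7/8)*b/3) + (C3*sin(3^(7/8)*b/3) + C4*cos(3^(7/8)*b/3))*exp(3^(7/8)*b/3)


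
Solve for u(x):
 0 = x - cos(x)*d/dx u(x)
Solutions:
 u(x) = C1 + Integral(x/cos(x), x)


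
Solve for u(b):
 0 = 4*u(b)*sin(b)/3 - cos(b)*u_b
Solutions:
 u(b) = C1/cos(b)^(4/3)


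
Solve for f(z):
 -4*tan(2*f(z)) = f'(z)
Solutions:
 f(z) = -asin(C1*exp(-8*z))/2 + pi/2
 f(z) = asin(C1*exp(-8*z))/2


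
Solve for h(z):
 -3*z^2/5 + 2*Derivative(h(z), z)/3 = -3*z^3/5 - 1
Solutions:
 h(z) = C1 - 9*z^4/40 + 3*z^3/10 - 3*z/2


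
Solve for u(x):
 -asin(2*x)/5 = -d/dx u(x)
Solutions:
 u(x) = C1 + x*asin(2*x)/5 + sqrt(1 - 4*x^2)/10


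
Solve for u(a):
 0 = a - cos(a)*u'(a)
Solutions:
 u(a) = C1 + Integral(a/cos(a), a)


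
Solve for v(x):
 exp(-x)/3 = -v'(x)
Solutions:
 v(x) = C1 + exp(-x)/3


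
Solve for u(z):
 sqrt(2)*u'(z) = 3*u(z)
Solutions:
 u(z) = C1*exp(3*sqrt(2)*z/2)


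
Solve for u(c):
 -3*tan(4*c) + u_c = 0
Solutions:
 u(c) = C1 - 3*log(cos(4*c))/4


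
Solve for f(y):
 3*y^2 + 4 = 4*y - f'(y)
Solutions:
 f(y) = C1 - y^3 + 2*y^2 - 4*y


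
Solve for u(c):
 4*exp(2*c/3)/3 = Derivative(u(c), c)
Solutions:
 u(c) = C1 + 2*exp(2*c/3)


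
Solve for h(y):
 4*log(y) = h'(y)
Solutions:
 h(y) = C1 + 4*y*log(y) - 4*y


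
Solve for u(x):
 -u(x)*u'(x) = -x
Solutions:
 u(x) = -sqrt(C1 + x^2)
 u(x) = sqrt(C1 + x^2)


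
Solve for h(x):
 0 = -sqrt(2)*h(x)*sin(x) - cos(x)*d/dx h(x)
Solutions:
 h(x) = C1*cos(x)^(sqrt(2))


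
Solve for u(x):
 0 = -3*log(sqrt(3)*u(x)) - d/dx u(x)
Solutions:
 2*Integral(1/(2*log(_y) + log(3)), (_y, u(x)))/3 = C1 - x


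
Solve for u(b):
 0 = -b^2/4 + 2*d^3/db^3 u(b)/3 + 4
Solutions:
 u(b) = C1 + C2*b + C3*b^2 + b^5/160 - b^3


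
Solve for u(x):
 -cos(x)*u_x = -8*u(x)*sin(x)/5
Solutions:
 u(x) = C1/cos(x)^(8/5)


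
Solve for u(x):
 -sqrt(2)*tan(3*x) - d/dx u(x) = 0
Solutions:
 u(x) = C1 + sqrt(2)*log(cos(3*x))/3


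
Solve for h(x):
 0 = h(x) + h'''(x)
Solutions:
 h(x) = C3*exp(-x) + (C1*sin(sqrt(3)*x/2) + C2*cos(sqrt(3)*x/2))*exp(x/2)


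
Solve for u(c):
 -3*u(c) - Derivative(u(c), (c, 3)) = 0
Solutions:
 u(c) = C3*exp(-3^(1/3)*c) + (C1*sin(3^(5/6)*c/2) + C2*cos(3^(5/6)*c/2))*exp(3^(1/3)*c/2)


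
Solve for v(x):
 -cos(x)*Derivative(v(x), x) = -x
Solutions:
 v(x) = C1 + Integral(x/cos(x), x)


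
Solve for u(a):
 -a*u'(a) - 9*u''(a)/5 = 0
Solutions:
 u(a) = C1 + C2*erf(sqrt(10)*a/6)


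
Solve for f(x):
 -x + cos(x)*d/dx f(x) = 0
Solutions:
 f(x) = C1 + Integral(x/cos(x), x)


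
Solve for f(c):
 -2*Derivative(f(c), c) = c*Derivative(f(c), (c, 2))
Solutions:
 f(c) = C1 + C2/c


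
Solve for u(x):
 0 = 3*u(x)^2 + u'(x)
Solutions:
 u(x) = 1/(C1 + 3*x)


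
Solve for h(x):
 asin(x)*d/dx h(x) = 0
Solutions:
 h(x) = C1


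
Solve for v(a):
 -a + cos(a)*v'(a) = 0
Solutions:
 v(a) = C1 + Integral(a/cos(a), a)


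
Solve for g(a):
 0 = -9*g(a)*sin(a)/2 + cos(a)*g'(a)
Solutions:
 g(a) = C1/cos(a)^(9/2)


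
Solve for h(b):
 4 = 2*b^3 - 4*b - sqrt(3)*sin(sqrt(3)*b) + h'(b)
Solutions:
 h(b) = C1 - b^4/2 + 2*b^2 + 4*b - cos(sqrt(3)*b)


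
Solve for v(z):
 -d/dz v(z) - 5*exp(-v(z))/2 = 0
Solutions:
 v(z) = log(C1 - 5*z/2)


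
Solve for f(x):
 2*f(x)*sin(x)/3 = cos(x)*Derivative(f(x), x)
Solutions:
 f(x) = C1/cos(x)^(2/3)


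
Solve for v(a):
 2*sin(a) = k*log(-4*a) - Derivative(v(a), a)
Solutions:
 v(a) = C1 + a*k*(log(-a) - 1) + 2*a*k*log(2) + 2*cos(a)


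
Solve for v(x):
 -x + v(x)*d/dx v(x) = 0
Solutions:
 v(x) = -sqrt(C1 + x^2)
 v(x) = sqrt(C1 + x^2)


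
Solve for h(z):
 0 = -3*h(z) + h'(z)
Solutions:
 h(z) = C1*exp(3*z)


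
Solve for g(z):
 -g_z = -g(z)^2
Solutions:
 g(z) = -1/(C1 + z)


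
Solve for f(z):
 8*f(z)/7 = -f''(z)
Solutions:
 f(z) = C1*sin(2*sqrt(14)*z/7) + C2*cos(2*sqrt(14)*z/7)


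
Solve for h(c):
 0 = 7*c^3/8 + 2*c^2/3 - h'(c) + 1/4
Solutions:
 h(c) = C1 + 7*c^4/32 + 2*c^3/9 + c/4


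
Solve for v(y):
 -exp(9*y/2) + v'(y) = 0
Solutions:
 v(y) = C1 + 2*exp(9*y/2)/9


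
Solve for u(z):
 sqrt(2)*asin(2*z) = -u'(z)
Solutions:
 u(z) = C1 - sqrt(2)*(z*asin(2*z) + sqrt(1 - 4*z^2)/2)


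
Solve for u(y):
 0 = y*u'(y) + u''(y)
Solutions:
 u(y) = C1 + C2*erf(sqrt(2)*y/2)


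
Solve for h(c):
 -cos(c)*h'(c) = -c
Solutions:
 h(c) = C1 + Integral(c/cos(c), c)


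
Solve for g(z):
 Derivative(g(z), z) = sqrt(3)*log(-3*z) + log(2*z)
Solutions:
 g(z) = C1 + z*(1 + sqrt(3))*log(z) + z*(-sqrt(3) - 1 + log(2) + sqrt(3)*log(3) + sqrt(3)*I*pi)


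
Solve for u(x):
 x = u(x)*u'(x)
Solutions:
 u(x) = -sqrt(C1 + x^2)
 u(x) = sqrt(C1 + x^2)


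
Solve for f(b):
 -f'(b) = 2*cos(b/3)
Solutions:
 f(b) = C1 - 6*sin(b/3)


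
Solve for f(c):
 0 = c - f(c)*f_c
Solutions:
 f(c) = -sqrt(C1 + c^2)
 f(c) = sqrt(C1 + c^2)


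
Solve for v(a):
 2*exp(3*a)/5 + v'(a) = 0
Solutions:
 v(a) = C1 - 2*exp(3*a)/15


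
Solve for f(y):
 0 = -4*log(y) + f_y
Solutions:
 f(y) = C1 + 4*y*log(y) - 4*y


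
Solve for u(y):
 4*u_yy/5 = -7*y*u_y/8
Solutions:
 u(y) = C1 + C2*erf(sqrt(35)*y/8)


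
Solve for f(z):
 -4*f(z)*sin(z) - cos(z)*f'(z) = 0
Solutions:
 f(z) = C1*cos(z)^4


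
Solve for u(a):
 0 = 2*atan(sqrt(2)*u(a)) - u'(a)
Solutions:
 Integral(1/atan(sqrt(2)*_y), (_y, u(a))) = C1 + 2*a


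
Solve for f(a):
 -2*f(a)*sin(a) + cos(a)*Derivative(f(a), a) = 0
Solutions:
 f(a) = C1/cos(a)^2


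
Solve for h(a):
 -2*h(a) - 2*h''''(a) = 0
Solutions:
 h(a) = (C1*sin(sqrt(2)*a/2) + C2*cos(sqrt(2)*a/2))*exp(-sqrt(2)*a/2) + (C3*sin(sqrt(2)*a/2) + C4*cos(sqrt(2)*a/2))*exp(sqrt(2)*a/2)
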